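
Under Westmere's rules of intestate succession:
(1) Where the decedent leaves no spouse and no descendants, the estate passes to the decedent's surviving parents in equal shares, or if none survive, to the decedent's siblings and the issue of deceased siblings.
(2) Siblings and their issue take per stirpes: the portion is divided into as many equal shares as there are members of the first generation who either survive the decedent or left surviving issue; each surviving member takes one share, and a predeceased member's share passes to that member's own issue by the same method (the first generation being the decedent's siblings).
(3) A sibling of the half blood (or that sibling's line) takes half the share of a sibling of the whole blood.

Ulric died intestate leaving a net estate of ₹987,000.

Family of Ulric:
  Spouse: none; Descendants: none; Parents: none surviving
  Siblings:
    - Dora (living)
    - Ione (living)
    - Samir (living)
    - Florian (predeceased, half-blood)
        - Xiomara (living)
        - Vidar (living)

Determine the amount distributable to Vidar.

The entire ₹987,000 passes to the siblings and their issue.
Counting each half-blood sibling's line as half a unit, there are 7/2 units in ₹987,000, so one unit is ₹282,000. Whole-blood lines (Dora, Ione, and Samir) take ₹282,000 each; half-blood lines (Florian) take ₹141,000 each.
Florian's share (₹141,000) is divided into 2 shares of ₹70,500: Xiomara and Vidar each take ₹70,500.

Vidar receives ₹70,500.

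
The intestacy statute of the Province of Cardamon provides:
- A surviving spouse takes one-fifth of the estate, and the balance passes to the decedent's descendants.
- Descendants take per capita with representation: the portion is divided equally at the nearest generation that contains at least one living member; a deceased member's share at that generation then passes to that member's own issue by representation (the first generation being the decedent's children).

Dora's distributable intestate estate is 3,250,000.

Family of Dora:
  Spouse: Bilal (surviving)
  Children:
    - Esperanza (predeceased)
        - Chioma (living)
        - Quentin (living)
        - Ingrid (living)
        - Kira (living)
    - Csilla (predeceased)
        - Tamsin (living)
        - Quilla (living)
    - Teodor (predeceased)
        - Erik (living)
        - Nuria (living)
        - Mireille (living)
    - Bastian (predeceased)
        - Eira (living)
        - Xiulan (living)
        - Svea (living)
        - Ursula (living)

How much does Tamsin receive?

Bilal takes one-fifth of 3,250,000 = 650,000. The remaining 2,600,000 passes to the descendants.
No child survives, so the initial division is made at the grandchildren's generation.
The descendants' portion (2,600,000) is divided into 13 shares of 200,000: Chioma, Quentin, Ingrid, Kira, Tamsin, Quilla, Erik, Nuria, Mireille, Eira, Xiulan, Svea, and Ursula each take 200,000.

Tamsin receives 200,000.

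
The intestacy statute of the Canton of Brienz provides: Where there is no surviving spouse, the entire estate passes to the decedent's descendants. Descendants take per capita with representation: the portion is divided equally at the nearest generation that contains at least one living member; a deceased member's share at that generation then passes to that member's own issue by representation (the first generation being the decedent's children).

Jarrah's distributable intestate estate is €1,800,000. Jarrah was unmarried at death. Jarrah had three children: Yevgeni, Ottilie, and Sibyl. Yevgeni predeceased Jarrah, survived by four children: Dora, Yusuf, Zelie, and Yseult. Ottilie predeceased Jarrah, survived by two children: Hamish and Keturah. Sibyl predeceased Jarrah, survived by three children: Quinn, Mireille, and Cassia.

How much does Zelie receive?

The entire €1,800,000 passes to the descendants.
No child survives, so the initial division is made at the grandchildren's generation.
That amount (€1,800,000) is divided into 9 shares of €200,000: Dora, Yusuf, Zelie, Yseult, Hamish, Keturah, Quinn, Mireille, and Cassia each take €200,000.

Zelie receives €200,000.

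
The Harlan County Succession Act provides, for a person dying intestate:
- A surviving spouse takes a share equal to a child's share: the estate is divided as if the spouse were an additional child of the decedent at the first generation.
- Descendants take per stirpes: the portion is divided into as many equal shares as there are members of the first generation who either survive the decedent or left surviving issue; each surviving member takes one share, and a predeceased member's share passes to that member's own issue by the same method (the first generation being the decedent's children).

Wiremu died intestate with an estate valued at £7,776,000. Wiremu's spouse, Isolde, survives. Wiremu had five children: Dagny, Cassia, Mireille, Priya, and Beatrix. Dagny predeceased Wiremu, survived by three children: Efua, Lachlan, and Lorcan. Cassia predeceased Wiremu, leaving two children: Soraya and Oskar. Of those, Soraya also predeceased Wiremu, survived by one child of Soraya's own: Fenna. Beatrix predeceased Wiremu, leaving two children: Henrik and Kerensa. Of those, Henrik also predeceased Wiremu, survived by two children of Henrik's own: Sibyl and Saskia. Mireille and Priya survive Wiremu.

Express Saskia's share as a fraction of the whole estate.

The spouse counts as an additional share at the children's level, so there are 6 primary shares of £1,296,000. Isolde takes one such share (£1,296,000).
The children's combined portion (£6,480,000) is divided into 5 shares of £1,296,000: Mireille and Priya each take £1,296,000; Dagny's £1,296,000 share passes to Dagny's issue; Cassia's £1,296,000 share passes to Cassia's issue; Beatrix's £1,296,000 share passes to Beatrix's issue.
Dagny's share (£1,296,000) is divided into 3 shares of £432,000: Efua, Lachlan, and Lorcan each take £432,000.
Cassia's share (£1,296,000) is divided into 2 shares of £648,000: Oskar takes £648,000; Soraya's £648,000 share passes to Soraya's issue.
Soraya's share (£648,000) passes entirely to Fenna.
Beatrix's share (£1,296,000) is divided into 2 shares of £648,000: Kerensa takes £648,000; Henrik's £648,000 share passes to Henrik's issue.
Henrik's share (£648,000) is divided into 2 shares of £324,000: Sibyl and Saskia each take £324,000.

Saskia receives 1/24 of the estate.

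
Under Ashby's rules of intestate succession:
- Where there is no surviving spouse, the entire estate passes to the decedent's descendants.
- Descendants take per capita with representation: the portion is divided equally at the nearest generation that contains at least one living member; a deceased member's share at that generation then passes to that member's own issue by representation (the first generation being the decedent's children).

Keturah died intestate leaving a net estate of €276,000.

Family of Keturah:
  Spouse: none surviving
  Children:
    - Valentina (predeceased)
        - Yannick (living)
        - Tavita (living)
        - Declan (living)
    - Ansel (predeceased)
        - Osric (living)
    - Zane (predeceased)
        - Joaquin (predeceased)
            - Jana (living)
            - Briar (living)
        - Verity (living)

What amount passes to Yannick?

The entire €276,000 passes to the descendants.
No child survives, so the initial division is made at the grandchildren's generation.
That amount (€276,000) is divided into 6 shares of €46,000: Yannick, Tavita, Declan, Osric, and Verity each take €46,000; Joaquin's €46,000 share passes to Joaquin's issue.
Joaquin's share (€46,000) is divided into 2 shares of €23,000: Jana and Briar each take €23,000.

Yannick receives €46,000.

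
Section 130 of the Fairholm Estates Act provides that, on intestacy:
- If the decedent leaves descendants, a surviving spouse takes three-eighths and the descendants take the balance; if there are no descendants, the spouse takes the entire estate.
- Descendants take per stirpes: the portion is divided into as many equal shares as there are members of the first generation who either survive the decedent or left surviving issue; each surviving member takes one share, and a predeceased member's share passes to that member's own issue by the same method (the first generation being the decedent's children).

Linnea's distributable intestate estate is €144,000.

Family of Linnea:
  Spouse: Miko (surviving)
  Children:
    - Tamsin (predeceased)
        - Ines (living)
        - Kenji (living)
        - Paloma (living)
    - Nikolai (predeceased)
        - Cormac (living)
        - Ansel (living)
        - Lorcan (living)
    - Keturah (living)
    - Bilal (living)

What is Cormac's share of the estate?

Miko takes three-eighths of €144,000 = €54,000. The remaining €90,000 passes to the descendants.
The descendants' portion (€90,000) is divided into 4 shares of €22,500: Keturah and Bilal each take €22,500; Tamsin's €22,500 share passes to Tamsin's issue; Nikolai's €22,500 share passes to Nikolai's issue.
Tamsin's share (€22,500) is divided into 3 shares of €7,500: Ines, Kenji, and Paloma each take €7,500.
Nikolai's share (€22,500) is divided into 3 shares of €7,500: Cormac, Ansel, and Lorcan each take €7,500.

Cormac receives €7,500.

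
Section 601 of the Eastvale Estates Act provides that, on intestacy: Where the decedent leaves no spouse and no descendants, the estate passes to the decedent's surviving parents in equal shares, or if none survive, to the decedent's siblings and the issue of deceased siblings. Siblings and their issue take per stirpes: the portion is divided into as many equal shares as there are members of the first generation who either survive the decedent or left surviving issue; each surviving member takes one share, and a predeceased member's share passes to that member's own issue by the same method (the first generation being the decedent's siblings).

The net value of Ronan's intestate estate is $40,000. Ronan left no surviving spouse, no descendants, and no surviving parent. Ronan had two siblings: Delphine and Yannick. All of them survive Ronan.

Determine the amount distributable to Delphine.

Delphine receives $20,000.

The entire $40,000 passes to the siblings and their issue.
That amount ($40,000) is divided into 2 shares of $20,000: Delphine and Yannick each take $20,000.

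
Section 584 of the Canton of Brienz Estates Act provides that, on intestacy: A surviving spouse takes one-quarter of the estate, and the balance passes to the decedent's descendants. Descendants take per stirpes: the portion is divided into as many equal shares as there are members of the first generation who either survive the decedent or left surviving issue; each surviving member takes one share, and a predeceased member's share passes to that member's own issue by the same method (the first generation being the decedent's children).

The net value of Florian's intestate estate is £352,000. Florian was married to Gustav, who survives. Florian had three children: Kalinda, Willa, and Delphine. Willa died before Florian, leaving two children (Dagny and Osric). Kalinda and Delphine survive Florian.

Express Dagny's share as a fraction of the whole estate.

Dagny receives 1/8 of the estate.

Gustav takes one-quarter of £352,000 = £88,000. The remaining £264,000 passes to the descendants.
The descendants' portion (£264,000) is divided into 3 shares of £88,000: Kalinda and Delphine each take £88,000; Willa's £88,000 share passes to Willa's issue.
Willa's share (£88,000) is divided into 2 shares of £44,000: Dagny and Osric each take £44,000.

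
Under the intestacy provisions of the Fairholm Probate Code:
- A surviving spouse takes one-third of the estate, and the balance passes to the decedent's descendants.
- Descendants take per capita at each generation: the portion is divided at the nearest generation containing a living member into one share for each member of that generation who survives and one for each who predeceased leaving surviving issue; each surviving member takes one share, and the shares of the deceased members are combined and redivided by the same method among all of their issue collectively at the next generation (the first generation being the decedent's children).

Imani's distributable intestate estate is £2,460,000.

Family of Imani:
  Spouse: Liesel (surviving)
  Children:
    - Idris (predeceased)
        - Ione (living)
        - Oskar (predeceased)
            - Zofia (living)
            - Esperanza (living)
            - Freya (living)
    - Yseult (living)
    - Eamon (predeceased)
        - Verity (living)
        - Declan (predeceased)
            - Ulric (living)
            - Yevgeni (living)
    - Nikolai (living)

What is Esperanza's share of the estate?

Esperanza receives £82,000.

Liesel takes one-third of £2,460,000 = £820,000. The remaining £1,640,000 passes to the descendants.
The descendants' portion (£1,640,000) is divided at the children's generation into 4 shares of £410,000. Yseult and Nikolai each take £410,000. The 2 shares of the deceased (Idris and Eamon) are combined into a pool of £820,000.
That pool (£820,000) is divided at the grandchildren's generation into 4 shares of £205,000. Ione and Verity each take £205,000. The 2 shares of the deceased (Oskar and Declan) are combined into a pool of £410,000.
That pool (£410,000) is divided at the great-grandchildren's generation equally among Zofia, Esperanza, Freya, Ulric, and Yevgeni: £82,000 each.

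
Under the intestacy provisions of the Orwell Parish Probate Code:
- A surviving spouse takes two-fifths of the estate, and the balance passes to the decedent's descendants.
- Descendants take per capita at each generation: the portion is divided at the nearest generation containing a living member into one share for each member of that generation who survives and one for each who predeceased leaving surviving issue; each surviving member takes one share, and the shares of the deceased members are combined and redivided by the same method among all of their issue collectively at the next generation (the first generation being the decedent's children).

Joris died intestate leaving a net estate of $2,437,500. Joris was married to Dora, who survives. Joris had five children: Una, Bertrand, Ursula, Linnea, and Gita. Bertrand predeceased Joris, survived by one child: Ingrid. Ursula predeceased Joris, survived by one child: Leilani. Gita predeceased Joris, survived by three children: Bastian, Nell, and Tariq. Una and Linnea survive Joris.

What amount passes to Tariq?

Dora takes two-fifths of $2,437,500 = $975,000. The remaining $1,462,500 passes to the descendants.
The descendants' portion ($1,462,500) is divided at the children's generation into 5 shares of $292,500. Una and Linnea each take $292,500. The 3 shares of the deceased (Bertrand, Ursula, and Gita) are combined into a pool of $877,500.
That pool ($877,500) is divided at the grandchildren's generation equally among Ingrid, Leilani, Bastian, Nell, and Tariq: $175,500 each.

Tariq receives $175,500.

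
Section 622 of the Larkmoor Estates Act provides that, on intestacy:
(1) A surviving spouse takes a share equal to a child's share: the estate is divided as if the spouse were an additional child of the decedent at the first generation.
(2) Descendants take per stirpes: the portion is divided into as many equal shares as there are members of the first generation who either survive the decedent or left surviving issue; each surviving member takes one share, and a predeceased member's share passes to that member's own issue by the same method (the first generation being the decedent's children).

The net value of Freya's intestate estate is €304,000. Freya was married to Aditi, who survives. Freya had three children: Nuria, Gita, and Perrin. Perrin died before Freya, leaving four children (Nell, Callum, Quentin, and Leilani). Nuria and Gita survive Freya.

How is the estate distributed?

Aditi: €76,000; Nuria: €76,000; Gita: €76,000; Nell: €19,000; Callum: €19,000; Quentin: €19,000; Leilani: €19,000

The spouse counts as an additional share at the children's level, so there are 4 primary shares of €76,000. Aditi takes one such share (€76,000).
The children's combined portion (€228,000) is divided into 3 shares of €76,000: Nuria and Gita each take €76,000; Perrin's €76,000 share passes to Perrin's issue.
Perrin's share (€76,000) is divided into 4 shares of €19,000: Nell, Callum, Quentin, and Leilani each take €19,000.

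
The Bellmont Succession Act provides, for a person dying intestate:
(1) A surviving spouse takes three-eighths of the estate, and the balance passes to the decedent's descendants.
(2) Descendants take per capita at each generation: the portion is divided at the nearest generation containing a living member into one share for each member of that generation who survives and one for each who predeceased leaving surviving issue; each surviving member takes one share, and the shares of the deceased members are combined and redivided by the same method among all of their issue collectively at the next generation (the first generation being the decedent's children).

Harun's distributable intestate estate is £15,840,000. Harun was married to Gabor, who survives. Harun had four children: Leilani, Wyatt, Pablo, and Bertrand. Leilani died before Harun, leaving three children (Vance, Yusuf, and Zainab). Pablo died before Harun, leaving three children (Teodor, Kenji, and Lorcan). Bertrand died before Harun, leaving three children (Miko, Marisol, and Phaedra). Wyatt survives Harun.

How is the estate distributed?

Gabor takes three-eighths of £15,840,000 = £5,940,000. The remaining £9,900,000 passes to the descendants.
The descendants' portion (£9,900,000) is divided at the children's generation into 4 shares of £2,475,000. Wyatt takes £2,475,000. The 3 shares of the deceased (Leilani, Pablo, and Bertrand) are combined into a pool of £7,425,000.
That pool (£7,425,000) is divided at the grandchildren's generation equally among Vance, Yusuf, Zainab, Teodor, Kenji, Lorcan, Miko, Marisol, and Phaedra: £825,000 each.

Gabor: £5,940,000; Vance: £825,000; Yusuf: £825,000; Zainab: £825,000; Wyatt: £2,475,000; Teodor: £825,000; Kenji: £825,000; Lorcan: £825,000; Miko: £825,000; Marisol: £825,000; Phaedra: £825,000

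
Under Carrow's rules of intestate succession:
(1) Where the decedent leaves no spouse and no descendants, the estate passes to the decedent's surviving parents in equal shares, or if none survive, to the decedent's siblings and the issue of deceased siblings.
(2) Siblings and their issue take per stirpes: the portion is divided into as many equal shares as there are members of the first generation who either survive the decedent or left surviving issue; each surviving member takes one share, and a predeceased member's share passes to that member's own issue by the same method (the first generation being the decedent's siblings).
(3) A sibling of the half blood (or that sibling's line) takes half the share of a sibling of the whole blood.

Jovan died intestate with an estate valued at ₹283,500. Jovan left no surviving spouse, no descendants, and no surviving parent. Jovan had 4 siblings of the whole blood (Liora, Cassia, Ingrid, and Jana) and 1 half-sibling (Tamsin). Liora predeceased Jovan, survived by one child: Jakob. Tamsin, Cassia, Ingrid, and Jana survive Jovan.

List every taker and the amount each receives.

The entire ₹283,500 passes to the siblings and their issue.
Counting each half-blood sibling's line as half a unit, there are 9/2 units in ₹283,500, so one unit is ₹63,000. Whole-blood lines (Liora, Cassia, Ingrid, and Jana) take ₹63,000 each; half-blood lines (Tamsin) take ₹31,500 each.
Liora's share (₹63,000) passes entirely to Jakob.

Jakob: ₹63,000; Tamsin: ₹31,500; Cassia: ₹63,000; Ingrid: ₹63,000; Jana: ₹63,000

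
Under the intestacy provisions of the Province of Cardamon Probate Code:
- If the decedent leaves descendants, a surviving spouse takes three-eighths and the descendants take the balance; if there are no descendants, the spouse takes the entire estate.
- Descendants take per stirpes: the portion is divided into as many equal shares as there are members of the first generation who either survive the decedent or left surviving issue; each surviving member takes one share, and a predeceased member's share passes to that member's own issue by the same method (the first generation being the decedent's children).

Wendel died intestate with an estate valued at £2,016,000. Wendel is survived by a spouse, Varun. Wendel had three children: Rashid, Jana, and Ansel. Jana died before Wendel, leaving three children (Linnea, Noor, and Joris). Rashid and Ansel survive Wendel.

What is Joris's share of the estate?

Joris receives £140,000.

Varun takes three-eighths of £2,016,000 = £756,000. The remaining £1,260,000 passes to the descendants.
The descendants' portion (£1,260,000) is divided into 3 shares of £420,000: Rashid and Ansel each take £420,000; Jana's £420,000 share passes to Jana's issue.
Jana's share (£420,000) is divided into 3 shares of £140,000: Linnea, Noor, and Joris each take £140,000.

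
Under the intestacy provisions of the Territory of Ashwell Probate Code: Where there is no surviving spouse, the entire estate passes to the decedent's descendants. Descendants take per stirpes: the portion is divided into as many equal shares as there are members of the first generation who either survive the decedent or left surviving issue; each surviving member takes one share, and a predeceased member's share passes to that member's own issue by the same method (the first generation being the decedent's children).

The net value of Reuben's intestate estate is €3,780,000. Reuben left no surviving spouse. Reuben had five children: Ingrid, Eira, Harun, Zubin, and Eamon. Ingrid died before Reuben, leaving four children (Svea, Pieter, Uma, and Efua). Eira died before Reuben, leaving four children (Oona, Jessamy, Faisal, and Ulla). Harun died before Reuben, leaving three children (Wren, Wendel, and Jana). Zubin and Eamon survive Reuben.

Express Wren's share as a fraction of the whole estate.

The entire €3,780,000 passes to the descendants.
That amount (€3,780,000) is divided into 5 shares of €756,000: Zubin and Eamon each take €756,000; Ingrid's €756,000 share passes to Ingrid's issue; Eira's €756,000 share passes to Eira's issue; Harun's €756,000 share passes to Harun's issue.
Ingrid's share (€756,000) is divided into 4 shares of €189,000: Svea, Pieter, Uma, and Efua each take €189,000.
Eira's share (€756,000) is divided into 4 shares of €189,000: Oona, Jessamy, Faisal, and Ulla each take €189,000.
Harun's share (€756,000) is divided into 3 shares of €252,000: Wren, Wendel, and Jana each take €252,000.

Wren receives 1/15 of the estate.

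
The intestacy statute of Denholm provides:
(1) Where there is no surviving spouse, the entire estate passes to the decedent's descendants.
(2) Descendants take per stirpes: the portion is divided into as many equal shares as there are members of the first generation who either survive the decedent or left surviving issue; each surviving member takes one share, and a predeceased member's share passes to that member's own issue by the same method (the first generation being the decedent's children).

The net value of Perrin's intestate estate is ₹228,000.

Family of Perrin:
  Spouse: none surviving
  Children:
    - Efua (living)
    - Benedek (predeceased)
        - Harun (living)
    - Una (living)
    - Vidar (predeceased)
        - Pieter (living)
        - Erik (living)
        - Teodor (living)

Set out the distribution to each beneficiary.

The entire ₹228,000 passes to the descendants.
That amount (₹228,000) is divided into 4 shares of ₹57,000: Efua and Una each take ₹57,000; Benedek's ₹57,000 share passes to Benedek's issue; Vidar's ₹57,000 share passes to Vidar's issue.
Benedek's share (₹57,000) passes entirely to Harun.
Vidar's share (₹57,000) is divided into 3 shares of ₹19,000: Pieter, Erik, and Teodor each take ₹19,000.

Efua: ₹57,000; Harun: ₹57,000; Una: ₹57,000; Pieter: ₹19,000; Erik: ₹19,000; Teodor: ₹19,000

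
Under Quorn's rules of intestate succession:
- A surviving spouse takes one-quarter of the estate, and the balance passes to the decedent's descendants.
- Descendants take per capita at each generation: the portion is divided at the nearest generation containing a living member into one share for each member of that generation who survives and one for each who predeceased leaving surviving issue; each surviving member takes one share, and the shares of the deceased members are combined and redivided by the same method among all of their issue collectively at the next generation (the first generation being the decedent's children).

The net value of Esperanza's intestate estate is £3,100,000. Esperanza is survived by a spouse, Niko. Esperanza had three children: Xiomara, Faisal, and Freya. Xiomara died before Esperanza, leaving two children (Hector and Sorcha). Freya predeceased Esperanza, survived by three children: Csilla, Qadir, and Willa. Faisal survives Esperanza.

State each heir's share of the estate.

Niko takes one-quarter of £3,100,000 = £775,000. The remaining £2,325,000 passes to the descendants.
The descendants' portion (£2,325,000) is divided at the children's generation into 3 shares of £775,000. Faisal takes £775,000. The 2 shares of the deceased (Xiomara and Freya) are combined into a pool of £1,550,000.
That pool (£1,550,000) is divided at the grandchildren's generation equally among Hector, Sorcha, Csilla, Qadir, and Willa: £310,000 each.

Niko: £775,000; Hector: £310,000; Sorcha: £310,000; Faisal: £775,000; Csilla: £310,000; Qadir: £310,000; Willa: £310,000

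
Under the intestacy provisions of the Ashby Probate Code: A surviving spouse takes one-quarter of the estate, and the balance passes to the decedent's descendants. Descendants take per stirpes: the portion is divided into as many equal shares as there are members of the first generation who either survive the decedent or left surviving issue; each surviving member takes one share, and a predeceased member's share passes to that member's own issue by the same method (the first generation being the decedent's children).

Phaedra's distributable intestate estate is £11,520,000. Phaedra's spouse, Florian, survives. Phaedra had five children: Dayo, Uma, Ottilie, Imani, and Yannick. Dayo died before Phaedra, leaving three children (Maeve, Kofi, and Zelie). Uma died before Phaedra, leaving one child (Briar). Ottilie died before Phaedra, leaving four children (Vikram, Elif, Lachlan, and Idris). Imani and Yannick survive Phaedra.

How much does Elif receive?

Elif receives £432,000.

Florian takes one-quarter of £11,520,000 = £2,880,000. The remaining £8,640,000 passes to the descendants.
The descendants' portion (£8,640,000) is divided into 5 shares of £1,728,000: Imani and Yannick each take £1,728,000; Dayo's £1,728,000 share passes to Dayo's issue; Uma's £1,728,000 share passes to Uma's issue; Ottilie's £1,728,000 share passes to Ottilie's issue.
Dayo's share (£1,728,000) is divided into 3 shares of £576,000: Maeve, Kofi, and Zelie each take £576,000.
Uma's share (£1,728,000) passes entirely to Briar.
Ottilie's share (£1,728,000) is divided into 4 shares of £432,000: Vikram, Elif, Lachlan, and Idris each take £432,000.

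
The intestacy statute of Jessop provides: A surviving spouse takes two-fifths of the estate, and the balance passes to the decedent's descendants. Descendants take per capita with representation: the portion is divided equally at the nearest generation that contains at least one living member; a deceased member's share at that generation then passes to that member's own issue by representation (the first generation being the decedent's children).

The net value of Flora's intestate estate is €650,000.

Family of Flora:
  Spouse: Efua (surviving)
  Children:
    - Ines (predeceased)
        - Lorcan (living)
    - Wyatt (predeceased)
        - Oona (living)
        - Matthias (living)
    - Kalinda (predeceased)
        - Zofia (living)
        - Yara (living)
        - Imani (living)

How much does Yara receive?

Yara receives €65,000.

Efua takes two-fifths of €650,000 = €260,000. The remaining €390,000 passes to the descendants.
No child survives, so the initial division is made at the grandchildren's generation.
The descendants' portion (€390,000) is divided into 6 shares of €65,000: Lorcan, Oona, Matthias, Zofia, Yara, and Imani each take €65,000.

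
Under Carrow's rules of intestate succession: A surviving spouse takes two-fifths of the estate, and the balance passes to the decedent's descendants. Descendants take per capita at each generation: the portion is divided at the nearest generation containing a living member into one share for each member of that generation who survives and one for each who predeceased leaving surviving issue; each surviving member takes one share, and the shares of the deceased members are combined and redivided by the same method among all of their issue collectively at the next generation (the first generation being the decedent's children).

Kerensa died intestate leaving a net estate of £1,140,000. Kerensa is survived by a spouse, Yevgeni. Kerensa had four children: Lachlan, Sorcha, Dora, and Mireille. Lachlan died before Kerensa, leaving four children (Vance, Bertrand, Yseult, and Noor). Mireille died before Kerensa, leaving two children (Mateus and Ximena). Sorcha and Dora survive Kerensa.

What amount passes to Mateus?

Mateus receives £57,000.

Yevgeni takes two-fifths of £1,140,000 = £456,000. The remaining £684,000 passes to the descendants.
The descendants' portion (£684,000) is divided at the children's generation into 4 shares of £171,000. Sorcha and Dora each take £171,000. The 2 shares of the deceased (Lachlan and Mireille) are combined into a pool of £342,000.
That pool (£342,000) is divided at the grandchildren's generation equally among Vance, Bertrand, Yseult, Noor, Mateus, and Ximena: £57,000 each.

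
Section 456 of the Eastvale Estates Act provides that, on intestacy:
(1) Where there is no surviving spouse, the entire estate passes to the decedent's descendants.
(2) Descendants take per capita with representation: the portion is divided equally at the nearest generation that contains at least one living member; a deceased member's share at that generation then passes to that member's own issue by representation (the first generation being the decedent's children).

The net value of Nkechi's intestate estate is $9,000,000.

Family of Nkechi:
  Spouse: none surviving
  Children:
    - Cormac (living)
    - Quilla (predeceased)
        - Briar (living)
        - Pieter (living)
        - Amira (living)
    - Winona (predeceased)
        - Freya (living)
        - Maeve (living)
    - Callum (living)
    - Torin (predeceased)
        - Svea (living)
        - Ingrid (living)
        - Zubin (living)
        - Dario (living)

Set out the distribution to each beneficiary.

The entire $9,000,000 passes to the descendants.
That amount ($9,000,000) is divided into 5 shares of $1,800,000: Cormac and Callum each take $1,800,000; Quilla's $1,800,000 share passes to Quilla's issue; Winona's $1,800,000 share passes to Winona's issue; Torin's $1,800,000 share passes to Torin's issue.
Quilla's share ($1,800,000) is divided into 3 shares of $600,000: Briar, Pieter, and Amira each take $600,000.
Winona's share ($1,800,000) is divided into 2 shares of $900,000: Freya and Maeve each take $900,000.
Torin's share ($1,800,000) is divided into 4 shares of $450,000: Svea, Ingrid, Zubin, and Dario each take $450,000.

Cormac: $1,800,000; Briar: $600,000; Pieter: $600,000; Amira: $600,000; Freya: $900,000; Maeve: $900,000; Callum: $1,800,000; Svea: $450,000; Ingrid: $450,000; Zubin: $450,000; Dario: $450,000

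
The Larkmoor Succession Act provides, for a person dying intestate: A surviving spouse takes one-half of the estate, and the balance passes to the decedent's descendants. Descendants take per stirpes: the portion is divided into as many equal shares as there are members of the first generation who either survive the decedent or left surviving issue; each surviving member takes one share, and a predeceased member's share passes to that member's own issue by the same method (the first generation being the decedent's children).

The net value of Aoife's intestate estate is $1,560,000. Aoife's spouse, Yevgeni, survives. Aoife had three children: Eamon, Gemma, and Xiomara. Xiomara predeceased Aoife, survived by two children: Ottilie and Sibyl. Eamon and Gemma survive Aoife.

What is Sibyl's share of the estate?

Yevgeni takes one-half of $1,560,000 = $780,000. The remaining $780,000 passes to the descendants.
The descendants' portion ($780,000) is divided into 3 shares of $260,000: Eamon and Gemma each take $260,000; Xiomara's $260,000 share passes to Xiomara's issue.
Xiomara's share ($260,000) is divided into 2 shares of $130,000: Ottilie and Sibyl each take $130,000.

Sibyl receives $130,000.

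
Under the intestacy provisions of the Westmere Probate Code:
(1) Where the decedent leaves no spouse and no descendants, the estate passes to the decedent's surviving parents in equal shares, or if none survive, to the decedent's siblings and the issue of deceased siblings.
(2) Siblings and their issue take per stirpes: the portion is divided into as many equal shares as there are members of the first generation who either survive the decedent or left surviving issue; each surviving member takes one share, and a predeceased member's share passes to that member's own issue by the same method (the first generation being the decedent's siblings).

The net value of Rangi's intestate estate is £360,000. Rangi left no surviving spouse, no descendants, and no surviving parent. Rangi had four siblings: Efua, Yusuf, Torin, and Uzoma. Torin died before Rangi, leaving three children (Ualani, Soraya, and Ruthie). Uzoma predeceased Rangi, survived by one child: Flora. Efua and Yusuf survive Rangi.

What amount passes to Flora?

Flora receives £90,000.

The entire £360,000 passes to the siblings and their issue.
That amount (£360,000) is divided into 4 shares of £90,000: Efua and Yusuf each take £90,000; Torin's £90,000 share passes to Torin's issue; Uzoma's £90,000 share passes to Uzoma's issue.
Torin's share (£90,000) is divided into 3 shares of £30,000: Ualani, Soraya, and Ruthie each take £30,000.
Uzoma's share (£90,000) passes entirely to Flora.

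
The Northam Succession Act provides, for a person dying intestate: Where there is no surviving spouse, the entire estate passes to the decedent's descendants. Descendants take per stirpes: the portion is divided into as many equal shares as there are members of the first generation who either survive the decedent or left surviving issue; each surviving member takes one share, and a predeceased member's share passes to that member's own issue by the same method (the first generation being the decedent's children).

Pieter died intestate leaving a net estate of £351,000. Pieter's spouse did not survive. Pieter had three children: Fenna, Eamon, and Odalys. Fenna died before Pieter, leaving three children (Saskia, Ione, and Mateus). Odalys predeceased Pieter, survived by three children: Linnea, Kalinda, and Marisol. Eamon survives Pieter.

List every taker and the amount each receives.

Saskia: £39,000; Ione: £39,000; Mateus: £39,000; Eamon: £117,000; Linnea: £39,000; Kalinda: £39,000; Marisol: £39,000

The entire £351,000 passes to the descendants.
That amount (£351,000) is divided into 3 shares of £117,000: Eamon takes £117,000; Fenna's £117,000 share passes to Fenna's issue; Odalys's £117,000 share passes to Odalys's issue.
Fenna's share (£117,000) is divided into 3 shares of £39,000: Saskia, Ione, and Mateus each take £39,000.
Odalys's share (£117,000) is divided into 3 shares of £39,000: Linnea, Kalinda, and Marisol each take £39,000.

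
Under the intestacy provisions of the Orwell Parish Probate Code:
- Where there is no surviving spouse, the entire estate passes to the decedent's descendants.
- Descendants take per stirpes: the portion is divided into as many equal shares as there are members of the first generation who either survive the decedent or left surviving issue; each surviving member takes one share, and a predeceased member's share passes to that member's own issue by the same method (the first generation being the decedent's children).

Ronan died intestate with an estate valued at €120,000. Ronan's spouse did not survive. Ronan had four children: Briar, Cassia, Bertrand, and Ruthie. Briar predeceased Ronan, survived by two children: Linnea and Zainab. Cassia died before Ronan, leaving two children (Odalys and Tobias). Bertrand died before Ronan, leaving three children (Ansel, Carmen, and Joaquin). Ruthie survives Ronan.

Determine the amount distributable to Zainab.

Zainab receives €15,000.

The entire €120,000 passes to the descendants.
That amount (€120,000) is divided into 4 shares of €30,000: Ruthie takes €30,000; Briar's €30,000 share passes to Briar's issue; Cassia's €30,000 share passes to Cassia's issue; Bertrand's €30,000 share passes to Bertrand's issue.
Briar's share (€30,000) is divided into 2 shares of €15,000: Linnea and Zainab each take €15,000.
Cassia's share (€30,000) is divided into 2 shares of €15,000: Odalys and Tobias each take €15,000.
Bertrand's share (€30,000) is divided into 3 shares of €10,000: Ansel, Carmen, and Joaquin each take €10,000.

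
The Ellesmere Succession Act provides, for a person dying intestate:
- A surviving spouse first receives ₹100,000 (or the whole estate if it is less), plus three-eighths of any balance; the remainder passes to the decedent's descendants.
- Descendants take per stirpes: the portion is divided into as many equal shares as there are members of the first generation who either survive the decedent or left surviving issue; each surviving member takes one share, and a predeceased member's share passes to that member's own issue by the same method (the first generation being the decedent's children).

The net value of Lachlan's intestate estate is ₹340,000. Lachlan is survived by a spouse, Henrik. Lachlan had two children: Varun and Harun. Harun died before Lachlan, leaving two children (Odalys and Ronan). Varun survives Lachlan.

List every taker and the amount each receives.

Henrik: ₹190,000; Varun: ₹75,000; Odalys: ₹37,500; Ronan: ₹37,500

Henrik first takes ₹100,000, leaving a balance of ₹240,000. Henrik then takes three-eighths of the balance (₹90,000), for a total of ₹190,000. The remaining ₹150,000 passes to the descendants.
The descendants' portion (₹150,000) is divided into 2 shares of ₹75,000: Varun takes ₹75,000; Harun's ₹75,000 share passes to Harun's issue.
Harun's share (₹75,000) is divided into 2 shares of ₹37,500: Odalys and Ronan each take ₹37,500.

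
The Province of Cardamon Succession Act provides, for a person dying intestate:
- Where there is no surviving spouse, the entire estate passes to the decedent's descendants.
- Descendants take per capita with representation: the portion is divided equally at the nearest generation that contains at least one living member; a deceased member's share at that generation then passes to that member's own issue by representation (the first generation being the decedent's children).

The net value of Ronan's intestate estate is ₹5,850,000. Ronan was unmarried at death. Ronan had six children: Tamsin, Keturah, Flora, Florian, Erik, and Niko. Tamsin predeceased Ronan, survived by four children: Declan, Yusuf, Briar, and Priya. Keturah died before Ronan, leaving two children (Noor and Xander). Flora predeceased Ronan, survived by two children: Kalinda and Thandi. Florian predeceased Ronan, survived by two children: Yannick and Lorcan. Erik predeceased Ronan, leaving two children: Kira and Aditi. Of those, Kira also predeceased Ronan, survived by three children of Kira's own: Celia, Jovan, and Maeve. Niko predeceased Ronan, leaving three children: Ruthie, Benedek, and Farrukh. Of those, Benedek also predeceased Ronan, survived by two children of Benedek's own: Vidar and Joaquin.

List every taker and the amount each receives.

The entire ₹5,850,000 passes to the descendants.
No child survives, so the initial division is made at the grandchildren's generation.
That amount (₹5,850,000) is divided into 15 shares of ₹390,000: Declan, Yusuf, Briar, Priya, Noor, Xander, Kalinda, Thandi, Yannick, Lorcan, Aditi, Ruthie, and Farrukh each take ₹390,000; Kira's ₹390,000 share passes to Kira's issue; Benedek's ₹390,000 share passes to Benedek's issue.
Kira's share (₹390,000) is divided into 3 shares of ₹130,000: Celia, Jovan, and Maeve each take ₹130,000.
Benedek's share (₹390,000) is divided into 2 shares of ₹195,000: Vidar and Joaquin each take ₹195,000.

Declan: ₹390,000; Yusuf: ₹390,000; Briar: ₹390,000; Priya: ₹390,000; Noor: ₹390,000; Xander: ₹390,000; Kalinda: ₹390,000; Thandi: ₹390,000; Yannick: ₹390,000; Lorcan: ₹390,000; Celia: ₹130,000; Jovan: ₹130,000; Maeve: ₹130,000; Aditi: ₹390,000; Ruthie: ₹390,000; Vidar: ₹195,000; Joaquin: ₹195,000; Farrukh: ₹390,000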